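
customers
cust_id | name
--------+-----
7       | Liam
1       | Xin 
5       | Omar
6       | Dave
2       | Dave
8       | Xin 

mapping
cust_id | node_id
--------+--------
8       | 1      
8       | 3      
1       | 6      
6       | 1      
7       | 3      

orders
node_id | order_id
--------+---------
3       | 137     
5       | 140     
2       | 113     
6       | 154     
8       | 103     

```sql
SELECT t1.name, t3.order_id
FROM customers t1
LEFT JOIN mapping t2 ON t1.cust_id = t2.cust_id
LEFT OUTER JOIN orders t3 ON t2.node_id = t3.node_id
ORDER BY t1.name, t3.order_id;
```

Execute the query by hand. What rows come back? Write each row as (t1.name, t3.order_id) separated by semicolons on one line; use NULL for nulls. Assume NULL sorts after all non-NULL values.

Evaluate left to right. First `customers t1 LEFT JOIN mapping t2` on cust_id: 7 row(s).
Then LEFT JOIN `orders t3` on node_id: each of those 7 rows is kept; rows whose t2.node_id has no match in t3 get NULL for t3's columns.

(Dave, NULL); (Dave, NULL); (Liam, 137); (Omar, NULL); (Xin, 137); (Xin, 154); (Xin, NULL)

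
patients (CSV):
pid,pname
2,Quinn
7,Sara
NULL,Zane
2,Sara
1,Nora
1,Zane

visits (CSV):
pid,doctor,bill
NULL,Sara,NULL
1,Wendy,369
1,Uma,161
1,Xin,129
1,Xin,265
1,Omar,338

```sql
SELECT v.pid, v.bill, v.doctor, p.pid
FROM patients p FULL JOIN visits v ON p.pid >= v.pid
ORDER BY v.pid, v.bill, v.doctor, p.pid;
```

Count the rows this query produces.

27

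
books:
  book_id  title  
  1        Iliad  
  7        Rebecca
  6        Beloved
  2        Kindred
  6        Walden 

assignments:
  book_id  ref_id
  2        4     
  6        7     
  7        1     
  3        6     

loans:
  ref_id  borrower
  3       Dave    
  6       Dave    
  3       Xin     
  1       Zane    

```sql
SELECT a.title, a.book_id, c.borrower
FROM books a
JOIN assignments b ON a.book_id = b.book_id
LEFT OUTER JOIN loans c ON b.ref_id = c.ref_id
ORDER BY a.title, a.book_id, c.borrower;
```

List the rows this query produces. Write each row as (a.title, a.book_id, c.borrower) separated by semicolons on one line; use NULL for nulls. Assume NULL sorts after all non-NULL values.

(Beloved, 6, NULL); (Kindred, 2, NULL); (Rebecca, 7, Zane); (Walden, 6, NULL)

Step 1 — a INNER JOIN b on book_id → 4 row(s).
Then LEFT JOIN `loans c` on ref_id: each of those 4 rows is kept; rows whose b.ref_id has no match in c get NULL for c's columns.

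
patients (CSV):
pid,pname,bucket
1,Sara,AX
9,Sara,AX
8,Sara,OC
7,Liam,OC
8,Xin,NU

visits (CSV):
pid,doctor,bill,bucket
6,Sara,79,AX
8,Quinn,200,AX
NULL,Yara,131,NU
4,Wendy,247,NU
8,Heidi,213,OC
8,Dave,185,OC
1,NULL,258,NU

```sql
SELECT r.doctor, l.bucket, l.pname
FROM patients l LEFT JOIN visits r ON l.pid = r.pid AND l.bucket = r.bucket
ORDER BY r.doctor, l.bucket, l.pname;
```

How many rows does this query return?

6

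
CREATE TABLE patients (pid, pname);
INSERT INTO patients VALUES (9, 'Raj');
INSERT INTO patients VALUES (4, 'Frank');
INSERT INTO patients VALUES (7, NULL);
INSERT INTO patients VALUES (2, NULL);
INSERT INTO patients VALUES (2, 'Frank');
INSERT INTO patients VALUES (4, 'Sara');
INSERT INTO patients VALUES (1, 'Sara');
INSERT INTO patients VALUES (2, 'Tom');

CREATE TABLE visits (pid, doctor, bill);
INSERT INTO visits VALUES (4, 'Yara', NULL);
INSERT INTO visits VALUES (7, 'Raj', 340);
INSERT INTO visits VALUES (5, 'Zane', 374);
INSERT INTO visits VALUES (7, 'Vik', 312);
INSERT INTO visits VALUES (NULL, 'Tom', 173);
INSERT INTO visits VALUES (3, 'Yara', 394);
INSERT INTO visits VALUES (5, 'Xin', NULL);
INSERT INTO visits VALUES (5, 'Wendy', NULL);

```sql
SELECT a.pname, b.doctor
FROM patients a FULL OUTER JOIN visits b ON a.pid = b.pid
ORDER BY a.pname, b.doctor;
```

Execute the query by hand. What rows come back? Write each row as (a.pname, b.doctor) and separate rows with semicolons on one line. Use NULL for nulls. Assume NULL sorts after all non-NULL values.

FULL OUTER JOIN keeps every row from both sides; unmatched rows get NULL for the other side's columns.
Matching on a.pid = b.pid. A NULL in a compared column never satisfies the condition.
- a (pid=9) has no partner → padded with NULL.
- a (pid=4) pairs with 1 row(s) of b.
- a (pid=7) pairs with 2 row(s) of b.
- a (pid=2) has no partner → padded with NULL.
- a (pid=2) has no partner → padded with NULL.
- a (pid=4) pairs with 1 row(s) of b.
- a (pid=1) has no partner → padded with NULL.
- a (pid=2) has no partner → padded with NULL.
- 5 row(s) from b found no a partner → padded with NULL.

(Frank, Yara); (Frank, NULL); (Raj, NULL); (Sara, Yara); (Sara, NULL); (Tom, NULL); (NULL, Raj); (NULL, Tom); (NULL, Vik); (NULL, Wendy); (NULL, Xin); (NULL, Yara); (NULL, Zane); (NULL, NULL)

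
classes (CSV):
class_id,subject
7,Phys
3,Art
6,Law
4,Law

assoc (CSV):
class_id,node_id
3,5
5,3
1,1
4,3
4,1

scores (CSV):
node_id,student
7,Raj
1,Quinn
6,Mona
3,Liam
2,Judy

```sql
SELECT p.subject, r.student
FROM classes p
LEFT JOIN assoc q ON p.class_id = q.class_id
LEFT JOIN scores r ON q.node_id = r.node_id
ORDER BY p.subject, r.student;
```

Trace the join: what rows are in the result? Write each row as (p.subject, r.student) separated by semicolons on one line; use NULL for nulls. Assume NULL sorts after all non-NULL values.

(Art, NULL); (Law, Liam); (Law, Quinn); (Law, NULL); (Phys, NULL)

Evaluate left to right. First `classes p LEFT JOIN assoc q` on class_id: 5 row(s).
Then LEFT JOIN `scores r` on node_id: each of those 5 rows is kept; rows whose q.node_id has no match in r get NULL for r's columns.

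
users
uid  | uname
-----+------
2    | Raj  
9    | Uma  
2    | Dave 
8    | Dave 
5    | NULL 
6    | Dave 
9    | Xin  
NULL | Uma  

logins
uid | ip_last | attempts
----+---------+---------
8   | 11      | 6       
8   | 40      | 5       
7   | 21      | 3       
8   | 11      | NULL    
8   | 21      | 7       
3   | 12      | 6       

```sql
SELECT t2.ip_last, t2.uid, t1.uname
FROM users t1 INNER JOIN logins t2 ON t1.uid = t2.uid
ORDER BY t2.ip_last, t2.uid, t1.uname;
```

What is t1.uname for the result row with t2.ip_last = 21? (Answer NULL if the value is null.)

INNER JOIN keeps only pairs where the ON condition holds.
Matching on t1.uid = t2.uid. A NULL in a compared column never satisfies the condition.
- t1 row (uid=2): no match → dropped.
- t1 row (uid=9): no match → dropped.
- t1 row (uid=2): no match → dropped.
- t1 row (uid=8): matches 4 t2 row(s) → 4 output row(s).
- t1 row (uid=5): no match → dropped.
- t1 row (uid=6): no match → dropped.
- t1 row (uid=9): no match → dropped.
- t1 row (uid=NULL): no match → dropped.

Dave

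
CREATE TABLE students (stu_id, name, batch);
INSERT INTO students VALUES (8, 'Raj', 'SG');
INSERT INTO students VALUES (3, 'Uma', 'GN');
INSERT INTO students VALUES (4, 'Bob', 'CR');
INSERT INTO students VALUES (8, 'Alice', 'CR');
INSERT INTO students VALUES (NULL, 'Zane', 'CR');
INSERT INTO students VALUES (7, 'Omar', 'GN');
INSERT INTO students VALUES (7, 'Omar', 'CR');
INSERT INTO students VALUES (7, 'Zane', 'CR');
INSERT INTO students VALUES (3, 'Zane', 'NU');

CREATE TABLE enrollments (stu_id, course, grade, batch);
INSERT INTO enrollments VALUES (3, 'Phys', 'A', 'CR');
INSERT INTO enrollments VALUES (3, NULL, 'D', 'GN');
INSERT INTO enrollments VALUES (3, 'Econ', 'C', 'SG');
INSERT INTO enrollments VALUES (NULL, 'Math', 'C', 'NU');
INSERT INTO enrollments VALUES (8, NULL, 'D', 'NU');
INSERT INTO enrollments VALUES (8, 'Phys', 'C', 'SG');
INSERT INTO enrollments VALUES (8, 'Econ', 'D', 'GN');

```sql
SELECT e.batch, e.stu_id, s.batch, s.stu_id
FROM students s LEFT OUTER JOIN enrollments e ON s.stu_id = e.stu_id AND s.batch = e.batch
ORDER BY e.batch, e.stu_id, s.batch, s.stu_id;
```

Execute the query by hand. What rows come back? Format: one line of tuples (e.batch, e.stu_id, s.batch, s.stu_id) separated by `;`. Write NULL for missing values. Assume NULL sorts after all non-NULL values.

LEFT JOIN keeps every row from `students`; unmatched rows get NULL for `enrollments`'s columns.
Matching on s.stu_id = e.stu_id AND s.batch = e.batch. A NULL in a compared column never satisfies the condition.
Matched pairs: 2; unmatched s rows kept: 7.

(GN, 3, GN, 3); (SG, 8, SG, 8); (NULL, NULL, CR, 4); (NULL, NULL, CR, 7); (NULL, NULL, CR, 7); (NULL, NULL, CR, 8); (NULL, NULL, CR, NULL); (NULL, NULL, GN, 7); (NULL, NULL, NU, 3)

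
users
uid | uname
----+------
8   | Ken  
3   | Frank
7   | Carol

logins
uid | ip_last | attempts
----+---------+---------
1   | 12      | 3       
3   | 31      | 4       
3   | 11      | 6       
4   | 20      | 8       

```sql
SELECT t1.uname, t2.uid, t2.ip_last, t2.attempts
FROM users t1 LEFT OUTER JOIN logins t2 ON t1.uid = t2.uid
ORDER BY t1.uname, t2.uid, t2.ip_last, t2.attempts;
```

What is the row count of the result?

4

LEFT JOIN keeps every row from `users`; unmatched rows get NULL for `logins`'s columns.
Matching on t1.uid = t2.uid.
- t1[0] uid=8 → no match; kept with NULLs on the t2 side.
- t1[1] uid=3 → 2 match(es) in t2 → 2 row(s).
- t1[2] uid=7 → no match; kept with NULLs on the t2 side.
Total: 2 matched + 2 padded = 4 rows.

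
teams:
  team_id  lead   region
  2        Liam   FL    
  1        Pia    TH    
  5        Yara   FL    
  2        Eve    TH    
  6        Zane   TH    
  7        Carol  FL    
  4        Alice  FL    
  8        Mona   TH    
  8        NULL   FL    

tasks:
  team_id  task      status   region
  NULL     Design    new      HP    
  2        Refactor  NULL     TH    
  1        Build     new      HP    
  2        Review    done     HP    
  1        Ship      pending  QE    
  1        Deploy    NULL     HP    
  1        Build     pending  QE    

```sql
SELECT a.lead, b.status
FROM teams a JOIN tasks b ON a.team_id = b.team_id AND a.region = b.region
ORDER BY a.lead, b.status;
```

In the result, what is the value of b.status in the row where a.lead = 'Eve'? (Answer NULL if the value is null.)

NULL

INNER JOIN keeps only pairs where the ON condition holds.
Matching on a.team_id = b.team_id AND a.region = b.region. A NULL in a compared column never satisfies the condition.
- a row (team_id=2, region=FL): no match → dropped.
- a row (team_id=1, region=TH): no match → dropped.
- a row (team_id=5, region=FL): no match → dropped.
- a row (team_id=2, region=TH): matches 1 b row(s) → 1 output row(s).
- a row (team_id=6, region=TH): no match → dropped.
- a row (team_id=7, region=FL): no match → dropped.
- a row (team_id=4, region=FL): no match → dropped.
- a row (team_id=8, region=TH): no match → dropped.
- a row (team_id=8, region=FL): no match → dropped.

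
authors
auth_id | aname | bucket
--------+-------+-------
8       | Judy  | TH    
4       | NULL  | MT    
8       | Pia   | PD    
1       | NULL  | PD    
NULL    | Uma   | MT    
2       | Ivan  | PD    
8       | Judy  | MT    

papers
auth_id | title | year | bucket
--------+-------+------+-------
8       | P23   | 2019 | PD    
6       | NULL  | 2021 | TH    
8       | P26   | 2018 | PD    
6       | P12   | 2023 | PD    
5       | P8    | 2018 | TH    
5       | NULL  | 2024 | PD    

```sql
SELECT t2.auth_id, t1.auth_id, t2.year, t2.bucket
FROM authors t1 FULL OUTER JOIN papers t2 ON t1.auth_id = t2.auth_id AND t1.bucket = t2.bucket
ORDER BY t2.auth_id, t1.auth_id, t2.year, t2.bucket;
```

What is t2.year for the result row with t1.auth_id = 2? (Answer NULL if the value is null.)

NULL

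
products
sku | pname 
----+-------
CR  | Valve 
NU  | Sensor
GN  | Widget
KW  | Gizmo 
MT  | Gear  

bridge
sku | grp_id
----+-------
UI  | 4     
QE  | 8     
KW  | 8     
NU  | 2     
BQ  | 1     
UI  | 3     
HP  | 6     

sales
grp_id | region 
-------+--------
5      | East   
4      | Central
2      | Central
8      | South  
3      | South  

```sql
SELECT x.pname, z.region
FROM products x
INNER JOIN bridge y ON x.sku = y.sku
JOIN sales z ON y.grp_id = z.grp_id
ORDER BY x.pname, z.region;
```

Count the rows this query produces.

Evaluate left to right. First `products x INNER JOIN bridge y` on sku: 2 row(s).
Then INNER JOIN `sales z` on grp_id: keep only rows whose y.grp_id appears in z.
Result: 2 row(s).

2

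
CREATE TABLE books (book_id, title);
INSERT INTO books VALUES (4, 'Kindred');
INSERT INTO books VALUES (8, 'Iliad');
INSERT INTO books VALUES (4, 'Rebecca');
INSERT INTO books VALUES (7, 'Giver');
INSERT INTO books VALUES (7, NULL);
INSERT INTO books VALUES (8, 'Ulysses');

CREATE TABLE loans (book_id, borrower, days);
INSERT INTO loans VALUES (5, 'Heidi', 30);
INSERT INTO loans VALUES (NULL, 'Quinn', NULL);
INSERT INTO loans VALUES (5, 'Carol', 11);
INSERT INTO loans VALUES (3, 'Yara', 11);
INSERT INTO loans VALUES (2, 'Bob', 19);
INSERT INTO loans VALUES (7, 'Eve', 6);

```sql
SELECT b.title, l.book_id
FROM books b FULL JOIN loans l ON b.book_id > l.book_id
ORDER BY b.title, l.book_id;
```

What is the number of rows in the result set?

FULL OUTER JOIN keeps every row from both sides; unmatched rows get NULL for the other side's columns.
Matching on b.book_id > l.book_id. A NULL in a compared column never satisfies the condition.
- b (book_id=4) pairs with 2 row(s) of l.
- b (book_id=8) pairs with 5 row(s) of l.
- b (book_id=4) pairs with 2 row(s) of l.
- b (book_id=7) pairs with 4 row(s) of l.
- b (book_id=7) pairs with 4 row(s) of l.
- b (book_id=8) pairs with 5 row(s) of l.
- 1 row(s) from l found no b partner → padded with NULL.
Total: 22 matched + 1 padded = 23 rows.

23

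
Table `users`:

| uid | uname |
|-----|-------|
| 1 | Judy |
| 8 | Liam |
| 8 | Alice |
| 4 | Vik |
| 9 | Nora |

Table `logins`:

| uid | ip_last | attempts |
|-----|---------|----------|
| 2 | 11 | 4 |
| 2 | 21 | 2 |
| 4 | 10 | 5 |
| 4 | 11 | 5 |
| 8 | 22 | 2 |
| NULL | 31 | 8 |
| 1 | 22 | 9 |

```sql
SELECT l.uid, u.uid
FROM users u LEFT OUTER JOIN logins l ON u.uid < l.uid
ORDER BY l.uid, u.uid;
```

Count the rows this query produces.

9

LEFT JOIN keeps every row from `users`; unmatched rows get NULL for `logins`'s columns.
Matching on u.uid < l.uid. A NULL in a compared column never satisfies the condition.
- u (uid=1) pairs with 5 row(s) of l.
- u (uid=8) has no partner → padded with NULL.
- u (uid=8) has no partner → padded with NULL.
- u (uid=4) pairs with 1 row(s) of l.
- u (uid=9) has no partner → padded with NULL.
Total: 6 matched + 3 padded = 9 rows.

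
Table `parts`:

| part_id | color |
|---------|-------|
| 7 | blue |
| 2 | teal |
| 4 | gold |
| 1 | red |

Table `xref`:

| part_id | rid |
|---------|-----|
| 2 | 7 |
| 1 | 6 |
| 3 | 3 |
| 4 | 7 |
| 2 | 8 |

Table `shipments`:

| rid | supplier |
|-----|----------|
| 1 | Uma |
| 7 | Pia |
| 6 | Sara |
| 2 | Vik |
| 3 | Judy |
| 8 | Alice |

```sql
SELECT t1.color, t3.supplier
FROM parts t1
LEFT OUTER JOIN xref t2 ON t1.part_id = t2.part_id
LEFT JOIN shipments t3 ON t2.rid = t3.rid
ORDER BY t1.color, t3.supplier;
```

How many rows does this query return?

Step 1 — t1 LEFT JOIN t2 on part_id → 5 row(s).
Then LEFT JOIN `shipments t3` on rid: each of those 5 rows is kept; rows whose t2.rid has no match in t3 get NULL for t3's columns.
Result: 5 row(s).

5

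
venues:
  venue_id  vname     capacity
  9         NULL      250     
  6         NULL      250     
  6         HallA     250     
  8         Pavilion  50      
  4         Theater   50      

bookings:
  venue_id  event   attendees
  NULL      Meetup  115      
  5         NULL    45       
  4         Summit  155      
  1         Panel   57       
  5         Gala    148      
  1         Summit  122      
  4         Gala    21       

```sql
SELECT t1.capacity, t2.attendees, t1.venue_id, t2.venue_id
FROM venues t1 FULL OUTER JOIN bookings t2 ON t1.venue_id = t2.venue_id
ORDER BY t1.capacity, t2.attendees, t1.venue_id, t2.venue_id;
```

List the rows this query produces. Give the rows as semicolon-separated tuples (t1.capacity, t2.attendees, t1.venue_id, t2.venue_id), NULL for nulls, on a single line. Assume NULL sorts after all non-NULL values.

FULL OUTER JOIN keeps every row from both sides; unmatched rows get NULL for the other side's columns.
Matching on t1.venue_id = t2.venue_id. A NULL in a compared column never satisfies the condition.
- t1 (venue_id=9) has no partner → padded with NULL.
- t1 (venue_id=6) has no partner → padded with NULL.
- t1 (venue_id=6) has no partner → padded with NULL.
- t1 (venue_id=8) has no partner → padded with NULL.
- t1 (venue_id=4) pairs with 2 row(s) of t2.
- 5 t2 row(s) had no t1 match → kept, t1 columns NULL.

(50, 21, 4, 4); (50, 155, 4, 4); (50, NULL, 8, NULL); (250, NULL, 6, NULL); (250, NULL, 6, NULL); (250, NULL, 9, NULL); (NULL, 45, NULL, 5); (NULL, 57, NULL, 1); (NULL, 115, NULL, NULL); (NULL, 122, NULL, 1); (NULL, 148, NULL, 5)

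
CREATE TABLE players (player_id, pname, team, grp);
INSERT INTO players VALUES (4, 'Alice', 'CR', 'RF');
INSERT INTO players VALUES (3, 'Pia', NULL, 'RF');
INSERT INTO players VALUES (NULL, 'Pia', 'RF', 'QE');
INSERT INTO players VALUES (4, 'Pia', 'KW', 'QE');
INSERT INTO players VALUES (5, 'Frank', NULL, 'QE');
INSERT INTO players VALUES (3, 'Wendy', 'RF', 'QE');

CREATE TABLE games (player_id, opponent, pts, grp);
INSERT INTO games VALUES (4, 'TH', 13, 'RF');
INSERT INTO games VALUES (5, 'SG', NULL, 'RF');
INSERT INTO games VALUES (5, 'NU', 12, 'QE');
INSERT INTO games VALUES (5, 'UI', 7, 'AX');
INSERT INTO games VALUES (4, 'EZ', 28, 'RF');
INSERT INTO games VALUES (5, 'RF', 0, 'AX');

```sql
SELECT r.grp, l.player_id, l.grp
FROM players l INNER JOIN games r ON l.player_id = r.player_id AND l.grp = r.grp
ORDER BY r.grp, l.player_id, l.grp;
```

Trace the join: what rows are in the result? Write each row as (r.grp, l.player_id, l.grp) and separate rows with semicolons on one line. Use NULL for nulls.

(QE, 5, QE); (RF, 4, RF); (RF, 4, RF)

INNER JOIN keeps only pairs where the ON condition holds.
Matching on l.player_id = r.player_id AND l.grp = r.grp. A NULL in a compared column never satisfies the condition.
- l row (player_id=4, grp=RF): matches 2 r row(s) → 2 output row(s).
- l row (player_id=3, grp=RF): no match → dropped.
- l row (player_id=NULL, grp=QE): no match → dropped.
- l row (player_id=4, grp=QE): no match → dropped.
- l row (player_id=5, grp=QE): matches 1 r row(s) → 1 output row(s).
- l row (player_id=3, grp=QE): no match → dropped.
After projecting and ordering:
r.grp | l.player_id | l.grp
QE | 5 | QE
RF | 4 | RF
RF | 4 | RF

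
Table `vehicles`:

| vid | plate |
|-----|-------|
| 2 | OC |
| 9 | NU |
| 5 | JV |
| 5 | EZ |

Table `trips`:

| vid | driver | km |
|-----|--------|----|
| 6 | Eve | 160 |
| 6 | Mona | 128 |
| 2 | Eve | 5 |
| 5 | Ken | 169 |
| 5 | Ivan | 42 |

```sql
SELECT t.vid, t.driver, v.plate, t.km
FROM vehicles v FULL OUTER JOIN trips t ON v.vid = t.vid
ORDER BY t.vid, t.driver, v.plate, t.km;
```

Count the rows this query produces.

FULL OUTER JOIN keeps every row from both sides; unmatched rows get NULL for the other side's columns.
Matching on v.vid = t.vid.
Matched pairs: 5; unmatched v rows kept: 1; unmatched t rows kept: 2.
Total: 5 matched + 3 padded = 8 rows.

8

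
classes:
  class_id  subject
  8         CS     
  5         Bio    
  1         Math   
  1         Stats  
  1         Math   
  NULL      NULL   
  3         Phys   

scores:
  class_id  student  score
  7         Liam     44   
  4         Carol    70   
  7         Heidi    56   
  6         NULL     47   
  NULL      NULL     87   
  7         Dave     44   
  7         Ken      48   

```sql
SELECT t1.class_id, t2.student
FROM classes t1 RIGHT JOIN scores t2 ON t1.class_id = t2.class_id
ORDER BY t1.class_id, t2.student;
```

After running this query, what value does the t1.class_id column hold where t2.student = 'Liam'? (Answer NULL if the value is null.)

NULL

RIGHT JOIN keeps every row from `scores`; unmatched rows get NULL for `classes`'s columns.
Matching on t1.class_id = t2.class_id. A NULL in a compared column never satisfies the condition.
- class_id=8: no matching t2 row.
- class_id=5: no matching t2 row.
- class_id=1: no matching t2 row.
- class_id=1: no matching t2 row.
- class_id=1: no matching t2 row.
- class_id=NULL: no matching t2 row.
- class_id=3: no matching t2 row.
- 7 row(s) from t2 found no t1 partner → padded with NULL.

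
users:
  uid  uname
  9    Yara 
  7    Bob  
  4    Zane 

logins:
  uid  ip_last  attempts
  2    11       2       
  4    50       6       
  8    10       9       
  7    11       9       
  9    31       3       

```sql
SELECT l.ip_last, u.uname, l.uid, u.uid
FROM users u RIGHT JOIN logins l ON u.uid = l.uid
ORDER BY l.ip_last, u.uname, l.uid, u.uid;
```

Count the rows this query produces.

5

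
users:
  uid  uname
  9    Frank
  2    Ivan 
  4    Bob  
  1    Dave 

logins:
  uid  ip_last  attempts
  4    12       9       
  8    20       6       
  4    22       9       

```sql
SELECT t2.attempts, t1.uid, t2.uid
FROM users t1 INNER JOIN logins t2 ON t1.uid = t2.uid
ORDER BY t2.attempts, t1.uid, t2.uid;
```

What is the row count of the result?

2

INNER JOIN keeps only pairs where the ON condition holds.
Matching on t1.uid = t2.uid.
Matched pairs: 2.
Total: 2 rows.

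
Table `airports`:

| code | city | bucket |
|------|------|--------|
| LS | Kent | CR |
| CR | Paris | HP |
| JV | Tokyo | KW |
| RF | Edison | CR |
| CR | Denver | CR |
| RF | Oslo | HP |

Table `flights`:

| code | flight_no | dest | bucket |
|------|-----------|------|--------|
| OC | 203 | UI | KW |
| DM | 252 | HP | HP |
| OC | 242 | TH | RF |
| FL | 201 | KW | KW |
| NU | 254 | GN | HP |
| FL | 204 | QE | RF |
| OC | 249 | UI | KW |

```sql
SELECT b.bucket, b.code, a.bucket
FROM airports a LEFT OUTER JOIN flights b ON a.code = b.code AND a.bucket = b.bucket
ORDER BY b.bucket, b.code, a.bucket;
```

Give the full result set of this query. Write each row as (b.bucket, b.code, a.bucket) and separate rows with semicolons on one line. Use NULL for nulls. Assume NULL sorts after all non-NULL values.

(NULL, NULL, CR); (NULL, NULL, CR); (NULL, NULL, CR); (NULL, NULL, HP); (NULL, NULL, HP); (NULL, NULL, KW)

LEFT JOIN keeps every row from `airports`; unmatched rows get NULL for `flights`'s columns.
Matching on a.code = b.code AND a.bucket = b.bucket.
- a row (code=LS, bucket=CR): no match → kept, b columns NULL.
- a row (code=CR, bucket=HP): no match → kept, b columns NULL.
- a row (code=JV, bucket=KW): no match → kept, b columns NULL.
- a row (code=RF, bucket=CR): no match → kept, b columns NULL.
- a row (code=CR, bucket=CR): no match → kept, b columns NULL.
- a row (code=RF, bucket=HP): no match → kept, b columns NULL.
After projecting and ordering:
b.bucket | b.code | a.bucket
NULL | NULL | CR
NULL | NULL | CR
NULL | NULL | CR
NULL | NULL | HP
NULL | NULL | HP
NULL | NULL | KW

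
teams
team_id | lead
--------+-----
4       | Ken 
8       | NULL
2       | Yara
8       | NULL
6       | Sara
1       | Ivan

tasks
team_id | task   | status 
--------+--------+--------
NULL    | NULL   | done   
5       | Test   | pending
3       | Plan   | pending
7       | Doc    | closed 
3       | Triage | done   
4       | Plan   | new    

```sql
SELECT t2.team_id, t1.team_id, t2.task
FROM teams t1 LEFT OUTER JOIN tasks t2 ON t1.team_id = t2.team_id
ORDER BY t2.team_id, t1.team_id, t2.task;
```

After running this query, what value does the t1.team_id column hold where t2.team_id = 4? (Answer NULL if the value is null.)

4

LEFT JOIN keeps every row from `teams`; unmatched rows get NULL for `tasks`'s columns.
Matching on t1.team_id = t2.team_id. A NULL in a compared column never satisfies the condition.
- t1 row (team_id=4): matches 1 t2 row(s) → 1 output row(s).
- t1 row (team_id=8): no match → kept, t2 columns NULL.
- t1 row (team_id=2): no match → kept, t2 columns NULL.
- t1 row (team_id=8): no match → kept, t2 columns NULL.
- t1 row (team_id=6): no match → kept, t2 columns NULL.
- t1 row (team_id=1): no match → kept, t2 columns NULL.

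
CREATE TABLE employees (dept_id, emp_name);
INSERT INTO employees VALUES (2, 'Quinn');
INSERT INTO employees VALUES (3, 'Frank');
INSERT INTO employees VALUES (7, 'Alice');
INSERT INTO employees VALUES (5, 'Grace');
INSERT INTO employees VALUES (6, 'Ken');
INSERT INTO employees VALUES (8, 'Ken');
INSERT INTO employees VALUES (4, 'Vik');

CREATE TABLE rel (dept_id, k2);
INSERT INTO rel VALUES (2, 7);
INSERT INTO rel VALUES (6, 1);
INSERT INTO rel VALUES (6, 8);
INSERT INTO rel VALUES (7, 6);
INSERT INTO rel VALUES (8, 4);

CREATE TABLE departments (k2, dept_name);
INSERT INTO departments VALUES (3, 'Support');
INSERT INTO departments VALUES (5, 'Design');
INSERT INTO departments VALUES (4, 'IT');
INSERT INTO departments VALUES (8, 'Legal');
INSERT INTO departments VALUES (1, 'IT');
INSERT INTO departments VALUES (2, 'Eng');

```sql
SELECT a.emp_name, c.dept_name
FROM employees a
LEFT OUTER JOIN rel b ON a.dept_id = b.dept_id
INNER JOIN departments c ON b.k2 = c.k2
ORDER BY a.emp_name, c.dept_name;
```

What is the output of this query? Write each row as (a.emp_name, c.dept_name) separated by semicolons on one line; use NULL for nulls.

Joins associate left-to-right: employees LEFT JOIN rel on dept_id gives 8 intermediate row(s).
Then INNER JOIN `departments c` on k2: keep only rows whose b.k2 appears in c.

(Ken, IT); (Ken, IT); (Ken, Legal)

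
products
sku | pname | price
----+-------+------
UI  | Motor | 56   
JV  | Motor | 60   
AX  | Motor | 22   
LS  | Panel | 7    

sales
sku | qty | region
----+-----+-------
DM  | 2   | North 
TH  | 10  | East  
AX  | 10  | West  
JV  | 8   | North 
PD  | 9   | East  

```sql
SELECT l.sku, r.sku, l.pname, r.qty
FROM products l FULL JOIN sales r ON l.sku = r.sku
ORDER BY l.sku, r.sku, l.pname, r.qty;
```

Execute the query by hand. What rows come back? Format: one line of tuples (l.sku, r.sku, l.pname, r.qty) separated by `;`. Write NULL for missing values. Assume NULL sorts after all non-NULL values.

FULL OUTER JOIN keeps every row from both sides; unmatched rows get NULL for the other side's columns.
Matching on l.sku = r.sku.
Matched pairs: 2; unmatched l rows kept: 2; unmatched r rows kept: 3.

(AX, AX, Motor, 10); (JV, JV, Motor, 8); (LS, NULL, Panel, NULL); (UI, NULL, Motor, NULL); (NULL, DM, NULL, 2); (NULL, PD, NULL, 9); (NULL, TH, NULL, 10)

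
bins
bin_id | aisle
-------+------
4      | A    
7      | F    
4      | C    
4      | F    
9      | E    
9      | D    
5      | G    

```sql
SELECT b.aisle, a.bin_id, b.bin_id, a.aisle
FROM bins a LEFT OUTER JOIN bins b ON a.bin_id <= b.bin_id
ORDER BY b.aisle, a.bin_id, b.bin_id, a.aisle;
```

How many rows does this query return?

LEFT JOIN keeps every row from `bins a`; unmatched rows get NULL for `bins b`'s columns.
Matching on a.bin_id <= b.bin_id.
Matched pairs: 32; unmatched a rows kept: 0.
Total: 32 rows.

32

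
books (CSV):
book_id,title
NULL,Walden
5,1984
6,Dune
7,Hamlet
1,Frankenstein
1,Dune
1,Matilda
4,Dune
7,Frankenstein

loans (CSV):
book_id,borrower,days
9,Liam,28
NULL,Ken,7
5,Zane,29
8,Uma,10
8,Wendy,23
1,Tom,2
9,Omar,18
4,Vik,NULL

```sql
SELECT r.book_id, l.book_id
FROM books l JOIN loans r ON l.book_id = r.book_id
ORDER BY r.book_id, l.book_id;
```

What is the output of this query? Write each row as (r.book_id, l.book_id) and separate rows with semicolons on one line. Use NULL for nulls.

(1, 1); (1, 1); (1, 1); (4, 4); (5, 5)

INNER JOIN keeps only pairs where the ON condition holds.
Matching on l.book_id = r.book_id. A NULL in a compared column never satisfies the condition.
- l (book_id=NULL) has no partner → excluded.
- l (book_id=5) pairs with 1 row(s) of r.
- l (book_id=6) has no partner → excluded.
- l (book_id=7) has no partner → excluded.
- l (book_id=1) pairs with 1 row(s) of r.
- l (book_id=1) pairs with 1 row(s) of r.
- l (book_id=1) pairs with 1 row(s) of r.
- l (book_id=4) pairs with 1 row(s) of r.
- l (book_id=7) has no partner → excluded.
After projecting and ordering:
r.book_id | l.book_id
1 | 1
1 | 1
1 | 1
4 | 4
5 | 5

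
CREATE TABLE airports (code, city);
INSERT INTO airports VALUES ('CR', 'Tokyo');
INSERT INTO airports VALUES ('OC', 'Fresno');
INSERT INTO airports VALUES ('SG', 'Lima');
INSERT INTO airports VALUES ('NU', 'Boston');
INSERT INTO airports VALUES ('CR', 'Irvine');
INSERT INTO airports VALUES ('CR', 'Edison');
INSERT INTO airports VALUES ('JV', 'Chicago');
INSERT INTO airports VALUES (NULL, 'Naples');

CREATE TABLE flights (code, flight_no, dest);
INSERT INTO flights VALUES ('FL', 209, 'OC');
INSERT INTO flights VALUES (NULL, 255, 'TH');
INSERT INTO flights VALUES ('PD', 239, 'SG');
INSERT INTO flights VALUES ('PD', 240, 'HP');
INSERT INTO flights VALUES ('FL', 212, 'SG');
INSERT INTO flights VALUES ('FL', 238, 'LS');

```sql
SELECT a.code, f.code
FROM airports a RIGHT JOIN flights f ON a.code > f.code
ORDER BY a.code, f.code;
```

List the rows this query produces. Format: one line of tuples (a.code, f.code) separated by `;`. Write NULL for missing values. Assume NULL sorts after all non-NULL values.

RIGHT JOIN keeps every row from `flights`; unmatched rows get NULL for `airports`'s columns.
Matching on a.code > f.code. A NULL in a compared column never satisfies the condition.
Matched pairs: 14; unmatched f rows kept: 1.

(JV, FL); (JV, FL); (JV, FL); (NU, FL); (NU, FL); (NU, FL); (OC, FL); (OC, FL); (OC, FL); (SG, FL); (SG, FL); (SG, FL); (SG, PD); (SG, PD); (NULL, NULL)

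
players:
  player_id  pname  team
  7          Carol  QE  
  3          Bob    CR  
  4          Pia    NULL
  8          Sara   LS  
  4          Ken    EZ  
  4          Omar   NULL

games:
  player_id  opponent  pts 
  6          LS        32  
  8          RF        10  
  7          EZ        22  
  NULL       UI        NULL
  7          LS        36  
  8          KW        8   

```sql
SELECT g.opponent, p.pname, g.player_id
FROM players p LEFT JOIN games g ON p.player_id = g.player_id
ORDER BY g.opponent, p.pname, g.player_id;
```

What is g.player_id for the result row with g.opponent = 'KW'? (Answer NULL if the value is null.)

8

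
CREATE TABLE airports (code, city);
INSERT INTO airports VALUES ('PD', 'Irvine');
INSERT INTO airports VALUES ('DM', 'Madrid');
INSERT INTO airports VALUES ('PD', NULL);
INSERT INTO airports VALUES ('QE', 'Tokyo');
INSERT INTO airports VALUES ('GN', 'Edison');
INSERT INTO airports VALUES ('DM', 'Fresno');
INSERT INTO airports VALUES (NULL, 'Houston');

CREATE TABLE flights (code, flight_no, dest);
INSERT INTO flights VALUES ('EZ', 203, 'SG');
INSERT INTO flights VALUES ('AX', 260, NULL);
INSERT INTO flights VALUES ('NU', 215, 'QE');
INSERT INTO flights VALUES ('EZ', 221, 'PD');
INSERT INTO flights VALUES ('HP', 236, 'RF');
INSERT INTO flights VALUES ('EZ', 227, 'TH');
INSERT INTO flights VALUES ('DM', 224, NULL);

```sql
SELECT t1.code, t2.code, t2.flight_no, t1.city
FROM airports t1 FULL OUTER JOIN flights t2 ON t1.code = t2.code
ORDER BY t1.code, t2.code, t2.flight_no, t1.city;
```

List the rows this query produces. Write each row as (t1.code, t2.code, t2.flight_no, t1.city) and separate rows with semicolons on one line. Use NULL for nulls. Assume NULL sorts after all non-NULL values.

(DM, DM, 224, Fresno); (DM, DM, 224, Madrid); (GN, NULL, NULL, Edison); (PD, NULL, NULL, Irvine); (PD, NULL, NULL, NULL); (QE, NULL, NULL, Tokyo); (NULL, AX, 260, NULL); (NULL, EZ, 203, NULL); (NULL, EZ, 221, NULL); (NULL, EZ, 227, NULL); (NULL, HP, 236, NULL); (NULL, NU, 215, NULL); (NULL, NULL, NULL, Houston)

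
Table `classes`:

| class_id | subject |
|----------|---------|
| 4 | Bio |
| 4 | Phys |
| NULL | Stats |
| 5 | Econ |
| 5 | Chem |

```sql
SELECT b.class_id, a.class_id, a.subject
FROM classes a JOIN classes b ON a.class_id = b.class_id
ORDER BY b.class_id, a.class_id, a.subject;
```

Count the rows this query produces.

8

INNER JOIN keeps only pairs where the ON condition holds.
Matching on a.class_id = b.class_id. A NULL in a compared column never satisfies the condition.
- a (class_id=4) pairs with 2 row(s) of b.
- a (class_id=4) pairs with 2 row(s) of b.
- a (class_id=NULL) has no partner → excluded.
- a (class_id=5) pairs with 2 row(s) of b.
- a (class_id=5) pairs with 2 row(s) of b.
Total: 8 rows.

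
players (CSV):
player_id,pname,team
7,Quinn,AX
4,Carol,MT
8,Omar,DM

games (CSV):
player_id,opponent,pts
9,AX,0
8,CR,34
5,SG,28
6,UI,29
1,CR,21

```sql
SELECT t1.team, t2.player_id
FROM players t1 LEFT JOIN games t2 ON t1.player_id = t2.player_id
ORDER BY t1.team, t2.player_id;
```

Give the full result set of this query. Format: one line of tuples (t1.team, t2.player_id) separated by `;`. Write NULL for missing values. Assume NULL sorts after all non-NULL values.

(AX, NULL); (DM, 8); (MT, NULL)

LEFT JOIN keeps every row from `players`; unmatched rows get NULL for `games`'s columns.
Matching on t1.player_id = t2.player_id.
- t1 (player_id=7) has no partner → padded with NULL.
- t1 (player_id=4) has no partner → padded with NULL.
- t1 (player_id=8) pairs with 1 row(s) of t2.
After projecting and ordering:
t1.team | t2.player_id
AX | NULL
DM | 8
MT | NULL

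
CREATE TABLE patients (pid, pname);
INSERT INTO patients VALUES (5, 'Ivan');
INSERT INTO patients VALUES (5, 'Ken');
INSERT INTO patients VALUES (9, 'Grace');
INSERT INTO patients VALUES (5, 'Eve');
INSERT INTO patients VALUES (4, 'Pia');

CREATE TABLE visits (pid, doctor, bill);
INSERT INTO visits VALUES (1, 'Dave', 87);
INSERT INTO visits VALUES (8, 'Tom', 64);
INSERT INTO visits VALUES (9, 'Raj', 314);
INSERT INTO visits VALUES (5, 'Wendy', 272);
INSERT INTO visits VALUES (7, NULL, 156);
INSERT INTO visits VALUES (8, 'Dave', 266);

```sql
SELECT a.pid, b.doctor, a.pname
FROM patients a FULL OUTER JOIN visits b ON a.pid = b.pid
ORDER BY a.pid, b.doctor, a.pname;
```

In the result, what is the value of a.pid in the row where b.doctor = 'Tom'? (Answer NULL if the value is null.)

FULL OUTER JOIN keeps every row from both sides; unmatched rows get NULL for the other side's columns.
Matching on a.pid = b.pid.
- a[0] pid=5 → 1 match(es) in b → 1 row(s).
- a[1] pid=5 → 1 match(es) in b → 1 row(s).
- a[2] pid=9 → 1 match(es) in b → 1 row(s).
- a[3] pid=5 → 1 match(es) in b → 1 row(s).
- a[4] pid=4 → no match; kept with NULLs on the b side.
- 4 row(s) from b found no a partner → padded with NULL.

NULL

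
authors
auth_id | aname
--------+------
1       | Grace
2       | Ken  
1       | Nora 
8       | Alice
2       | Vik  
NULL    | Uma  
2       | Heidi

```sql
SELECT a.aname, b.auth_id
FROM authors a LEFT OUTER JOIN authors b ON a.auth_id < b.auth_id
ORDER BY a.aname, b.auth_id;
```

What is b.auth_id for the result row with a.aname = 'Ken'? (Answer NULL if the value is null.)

8

LEFT JOIN keeps every row from `authors a`; unmatched rows get NULL for `authors b`'s columns.
Matching on a.auth_id < b.auth_id. A NULL in a compared column never satisfies the condition.
Matched pairs: 11; unmatched a rows kept: 2.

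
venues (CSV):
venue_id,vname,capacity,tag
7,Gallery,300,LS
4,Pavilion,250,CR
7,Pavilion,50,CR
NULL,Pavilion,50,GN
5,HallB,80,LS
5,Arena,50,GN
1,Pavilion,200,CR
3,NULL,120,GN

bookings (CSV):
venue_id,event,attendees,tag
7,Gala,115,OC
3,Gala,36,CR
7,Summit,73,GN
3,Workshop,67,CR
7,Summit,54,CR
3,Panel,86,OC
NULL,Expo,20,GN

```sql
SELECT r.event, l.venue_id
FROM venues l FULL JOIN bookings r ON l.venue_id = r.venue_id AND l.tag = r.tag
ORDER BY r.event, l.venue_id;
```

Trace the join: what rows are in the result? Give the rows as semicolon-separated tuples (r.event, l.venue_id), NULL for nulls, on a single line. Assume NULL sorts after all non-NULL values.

(Expo, NULL); (Gala, NULL); (Gala, NULL); (Panel, NULL); (Summit, 7); (Summit, NULL); (Workshop, NULL); (NULL, 1); (NULL, 3); (NULL, 4); (NULL, 5); (NULL, 5); (NULL, 7); (NULL, NULL)

FULL OUTER JOIN keeps every row from both sides; unmatched rows get NULL for the other side's columns.
Matching on l.venue_id = r.venue_id AND l.tag = r.tag. A NULL in a compared column never satisfies the condition.
- venue_id=7, tag=LS: no r row matches, row kept with r columns NULL.
- venue_id=4, tag=CR: no r row matches, row kept with r columns NULL.
- venue_id=7, tag=CR: 1 matching r row(s), so 1 row(s) emitted.
- venue_id=NULL, tag=GN: no r row matches, row kept with r columns NULL.
- venue_id=5, tag=LS: no r row matches, row kept with r columns NULL.
- venue_id=5, tag=GN: no r row matches, row kept with r columns NULL.
- venue_id=1, tag=CR: no r row matches, row kept with r columns NULL.
- venue_id=3, tag=GN: no r row matches, row kept with r columns NULL.
- 6 row(s) from r found no l partner → padded with NULL.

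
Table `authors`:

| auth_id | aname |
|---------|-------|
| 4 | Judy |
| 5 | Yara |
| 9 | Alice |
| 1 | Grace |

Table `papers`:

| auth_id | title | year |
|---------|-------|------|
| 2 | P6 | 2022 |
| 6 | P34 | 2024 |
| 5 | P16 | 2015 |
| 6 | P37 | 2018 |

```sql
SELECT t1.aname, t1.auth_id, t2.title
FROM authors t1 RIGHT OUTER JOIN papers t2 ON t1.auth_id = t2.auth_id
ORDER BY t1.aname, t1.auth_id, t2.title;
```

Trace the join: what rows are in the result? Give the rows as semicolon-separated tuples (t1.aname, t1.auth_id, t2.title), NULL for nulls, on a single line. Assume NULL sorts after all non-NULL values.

(Yara, 5, P16); (NULL, NULL, P34); (NULL, NULL, P37); (NULL, NULL, P6)

RIGHT JOIN keeps every row from `papers`; unmatched rows get NULL for `authors`'s columns.
Matching on t1.auth_id = t2.auth_id.
- t1[0] auth_id=4 → no match.
- t1[1] auth_id=5 → 1 match(es) in t2 → 1 row(s).
- t1[2] auth_id=9 → no match.
- t1[3] auth_id=1 → no match.
- 3 row(s) from t2 found no t1 partner → padded with NULL.
After projecting and ordering:
t1.aname | t1.auth_id | t2.title
Yara | 5 | P16
NULL | NULL | P34
NULL | NULL | P37
NULL | NULL | P6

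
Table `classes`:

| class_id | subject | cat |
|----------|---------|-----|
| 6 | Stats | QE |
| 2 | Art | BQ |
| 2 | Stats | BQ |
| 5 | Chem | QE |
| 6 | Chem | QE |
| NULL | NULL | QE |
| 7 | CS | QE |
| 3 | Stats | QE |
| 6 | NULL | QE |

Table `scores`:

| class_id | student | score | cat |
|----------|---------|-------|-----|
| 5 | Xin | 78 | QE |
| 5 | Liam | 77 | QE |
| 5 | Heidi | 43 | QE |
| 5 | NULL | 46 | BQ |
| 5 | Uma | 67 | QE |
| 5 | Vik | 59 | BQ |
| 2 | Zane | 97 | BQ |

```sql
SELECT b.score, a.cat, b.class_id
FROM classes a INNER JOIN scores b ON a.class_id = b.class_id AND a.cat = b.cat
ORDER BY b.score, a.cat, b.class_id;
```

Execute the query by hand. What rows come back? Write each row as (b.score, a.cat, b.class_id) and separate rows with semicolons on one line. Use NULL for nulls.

(43, QE, 5); (67, QE, 5); (77, QE, 5); (78, QE, 5); (97, BQ, 2); (97, BQ, 2)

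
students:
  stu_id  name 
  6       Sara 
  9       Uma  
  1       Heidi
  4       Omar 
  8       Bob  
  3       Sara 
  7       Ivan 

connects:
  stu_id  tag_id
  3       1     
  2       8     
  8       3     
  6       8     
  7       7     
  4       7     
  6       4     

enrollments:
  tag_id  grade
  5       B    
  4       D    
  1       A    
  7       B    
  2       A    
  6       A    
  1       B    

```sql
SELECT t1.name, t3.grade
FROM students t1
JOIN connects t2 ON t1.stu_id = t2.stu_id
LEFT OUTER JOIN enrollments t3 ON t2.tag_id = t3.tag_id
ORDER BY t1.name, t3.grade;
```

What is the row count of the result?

7

Evaluate left to right. First `students t1 INNER JOIN connects t2` on stu_id: 6 row(s).
Then LEFT JOIN `enrollments t3` on tag_id: each of those 6 rows is kept; rows whose t2.tag_id has no match in t3 get NULL for t3's columns.
Result: 7 row(s).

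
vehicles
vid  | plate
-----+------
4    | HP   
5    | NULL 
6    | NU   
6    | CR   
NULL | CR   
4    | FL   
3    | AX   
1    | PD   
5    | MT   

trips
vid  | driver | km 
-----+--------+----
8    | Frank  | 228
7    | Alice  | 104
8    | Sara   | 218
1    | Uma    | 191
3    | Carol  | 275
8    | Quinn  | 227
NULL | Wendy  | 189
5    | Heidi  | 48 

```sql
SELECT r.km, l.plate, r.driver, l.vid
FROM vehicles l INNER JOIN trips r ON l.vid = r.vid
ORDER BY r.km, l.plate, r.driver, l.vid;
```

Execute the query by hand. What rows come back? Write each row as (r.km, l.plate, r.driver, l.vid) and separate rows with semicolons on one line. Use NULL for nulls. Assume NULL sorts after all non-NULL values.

(48, MT, Heidi, 5); (48, NULL, Heidi, 5); (191, PD, Uma, 1); (275, AX, Carol, 3)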